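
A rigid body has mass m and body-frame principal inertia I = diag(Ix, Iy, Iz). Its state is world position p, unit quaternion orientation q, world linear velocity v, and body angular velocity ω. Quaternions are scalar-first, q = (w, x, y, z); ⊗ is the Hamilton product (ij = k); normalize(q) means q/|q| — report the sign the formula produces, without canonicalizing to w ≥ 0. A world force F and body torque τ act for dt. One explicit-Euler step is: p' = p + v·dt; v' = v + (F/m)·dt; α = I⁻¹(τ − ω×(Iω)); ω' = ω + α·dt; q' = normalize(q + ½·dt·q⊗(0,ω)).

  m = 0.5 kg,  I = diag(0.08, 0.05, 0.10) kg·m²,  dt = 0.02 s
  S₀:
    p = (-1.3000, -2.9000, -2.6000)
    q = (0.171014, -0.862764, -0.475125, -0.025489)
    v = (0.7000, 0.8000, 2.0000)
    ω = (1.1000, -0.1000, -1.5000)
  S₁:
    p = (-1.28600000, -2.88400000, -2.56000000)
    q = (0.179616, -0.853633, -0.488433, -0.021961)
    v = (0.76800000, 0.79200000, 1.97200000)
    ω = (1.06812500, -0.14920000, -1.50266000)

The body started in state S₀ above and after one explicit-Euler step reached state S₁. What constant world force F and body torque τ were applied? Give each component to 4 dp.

F = (1.7000, -0.2000, -0.7000)
τ = (-0.1200, -0.0900, -0.0100)

v₁ − v₀ = (0.06800000, -0.00800000, -0.02800000)
applied force F = (1.7000, -0.2000, -0.7000)
rate change Δω = (-0.03187500, -0.04920000, -0.00266000)
precession coupling = (0.0075, 0.0330, 0.0033)
applied torque τ = (-0.1200, -0.0900, -0.0100)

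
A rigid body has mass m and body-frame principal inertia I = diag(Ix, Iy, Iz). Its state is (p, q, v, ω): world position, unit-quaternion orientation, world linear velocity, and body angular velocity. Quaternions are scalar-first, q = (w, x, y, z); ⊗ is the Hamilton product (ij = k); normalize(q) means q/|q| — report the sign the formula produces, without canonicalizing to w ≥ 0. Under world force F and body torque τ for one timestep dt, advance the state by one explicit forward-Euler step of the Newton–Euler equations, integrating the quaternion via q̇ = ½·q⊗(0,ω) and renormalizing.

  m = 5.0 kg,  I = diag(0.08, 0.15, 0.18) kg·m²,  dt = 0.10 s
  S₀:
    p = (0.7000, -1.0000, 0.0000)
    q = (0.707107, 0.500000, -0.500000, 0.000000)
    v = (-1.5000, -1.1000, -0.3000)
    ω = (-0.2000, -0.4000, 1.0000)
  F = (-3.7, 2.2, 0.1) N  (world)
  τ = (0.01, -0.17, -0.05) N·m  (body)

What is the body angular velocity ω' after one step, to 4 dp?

ω' = (-0.1725, -0.5267, 0.9691)

ω×(Iω) gyroscopic = (-0.0120, 0.0200, 0.0056)
angular accel α = (0.2750, -1.2667, -0.3089)
new body rate ω' = (-0.1725, -0.5267, 0.9691)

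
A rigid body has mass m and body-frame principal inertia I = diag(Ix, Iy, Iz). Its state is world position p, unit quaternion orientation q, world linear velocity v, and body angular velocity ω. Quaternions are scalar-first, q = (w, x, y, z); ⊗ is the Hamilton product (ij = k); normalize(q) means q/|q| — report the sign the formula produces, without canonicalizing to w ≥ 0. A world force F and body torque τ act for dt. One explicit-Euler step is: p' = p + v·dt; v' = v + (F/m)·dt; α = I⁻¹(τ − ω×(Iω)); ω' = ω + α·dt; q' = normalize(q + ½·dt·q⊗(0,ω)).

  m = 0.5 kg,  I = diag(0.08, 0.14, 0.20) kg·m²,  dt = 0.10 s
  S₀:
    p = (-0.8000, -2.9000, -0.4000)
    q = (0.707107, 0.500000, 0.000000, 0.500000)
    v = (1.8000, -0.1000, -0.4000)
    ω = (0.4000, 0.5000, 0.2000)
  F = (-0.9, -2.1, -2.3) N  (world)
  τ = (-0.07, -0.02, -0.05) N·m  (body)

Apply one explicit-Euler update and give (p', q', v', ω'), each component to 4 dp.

p' = (-0.6200, -2.9100, -0.4400)
q' = (0.6917, 0.5014, 0.0227, 0.5193)
v' = (1.6200, -0.5200, -0.8600)
ω' = (0.3050, 0.4926, 0.1690)

a = (-1.8000, -4.2000, -4.6000)
p + v·dt = (-0.6200, -2.9100, -0.4400)
new velocity v' = (1.6200, -0.5200, -0.8600)
ω×(Iω) gyroscopic = (0.0060, -0.0096, 0.0120)
α = I⁻¹(τ − ω×Iω) = (-0.9500, -0.0743, -0.3100)
new body rate ω' = (0.3050, 0.4926, 0.1690)
2q̇ = q⊗(0,ω) = (-0.3000000, 0.0328428, 0.4535535, 0.3914214)
q' = normalize(q + ½dt·q⊗(0,ω)) = (0.6917, 0.5014, 0.0227, 0.5193)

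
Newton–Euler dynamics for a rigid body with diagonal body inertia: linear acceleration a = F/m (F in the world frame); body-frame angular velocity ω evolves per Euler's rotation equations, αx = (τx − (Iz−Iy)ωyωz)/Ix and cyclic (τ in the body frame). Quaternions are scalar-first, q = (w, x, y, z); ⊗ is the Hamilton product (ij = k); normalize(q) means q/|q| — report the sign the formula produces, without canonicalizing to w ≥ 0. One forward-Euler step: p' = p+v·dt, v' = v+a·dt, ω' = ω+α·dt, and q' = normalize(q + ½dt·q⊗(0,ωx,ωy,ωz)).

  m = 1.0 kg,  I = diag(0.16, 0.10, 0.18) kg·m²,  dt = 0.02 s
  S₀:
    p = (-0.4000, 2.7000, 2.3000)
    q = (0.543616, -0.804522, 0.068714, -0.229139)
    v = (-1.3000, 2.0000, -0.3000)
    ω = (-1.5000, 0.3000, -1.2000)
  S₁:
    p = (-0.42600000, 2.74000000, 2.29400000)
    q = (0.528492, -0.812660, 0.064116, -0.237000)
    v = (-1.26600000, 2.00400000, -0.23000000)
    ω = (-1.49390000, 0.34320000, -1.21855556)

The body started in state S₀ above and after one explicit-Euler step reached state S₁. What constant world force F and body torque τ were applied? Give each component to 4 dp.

F = (1.7000, 0.2000, 3.5000)
τ = (0.0200, 0.1800, -0.1400)

rate change Δω = (0.00610000, 0.04320000, -0.01855556)
I·α + gyro = (0.0200, 0.1800, -0.1400)
velocity change Δv = (0.03400000, 0.00400000, 0.07000000)
F = m·Δv/dt = (1.7000, 0.2000, 3.5000)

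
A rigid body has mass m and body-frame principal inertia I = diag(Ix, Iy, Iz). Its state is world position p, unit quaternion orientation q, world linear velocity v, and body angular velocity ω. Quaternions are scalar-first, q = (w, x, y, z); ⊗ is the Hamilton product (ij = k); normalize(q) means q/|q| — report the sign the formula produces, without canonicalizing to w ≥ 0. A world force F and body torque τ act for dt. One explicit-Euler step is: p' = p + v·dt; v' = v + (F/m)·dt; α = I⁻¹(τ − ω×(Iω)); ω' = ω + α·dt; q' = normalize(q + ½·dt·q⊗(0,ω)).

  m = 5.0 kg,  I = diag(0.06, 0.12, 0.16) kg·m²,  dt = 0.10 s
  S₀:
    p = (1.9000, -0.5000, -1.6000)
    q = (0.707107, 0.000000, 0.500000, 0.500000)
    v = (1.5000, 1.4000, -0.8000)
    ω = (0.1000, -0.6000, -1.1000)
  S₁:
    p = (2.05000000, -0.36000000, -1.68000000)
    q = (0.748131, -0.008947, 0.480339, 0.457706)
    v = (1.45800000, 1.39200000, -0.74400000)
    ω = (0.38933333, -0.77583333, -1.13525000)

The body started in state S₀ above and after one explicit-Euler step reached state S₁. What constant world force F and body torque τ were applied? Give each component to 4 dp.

F = (-2.1000, -0.4000, 2.8000)
τ = (0.2000, -0.2000, -0.0600)

ω₁ − ω₀ = (0.28933333, -0.17583333, -0.03525000)
precession coupling = (0.0264, 0.0110, -0.0036)
applied torque τ = (0.2000, -0.2000, -0.0600)
velocity change Δv = (-0.04200000, -0.00800000, 0.05600000)
m·(v₁−v₀)/dt = (-2.1000, -0.4000, 2.8000)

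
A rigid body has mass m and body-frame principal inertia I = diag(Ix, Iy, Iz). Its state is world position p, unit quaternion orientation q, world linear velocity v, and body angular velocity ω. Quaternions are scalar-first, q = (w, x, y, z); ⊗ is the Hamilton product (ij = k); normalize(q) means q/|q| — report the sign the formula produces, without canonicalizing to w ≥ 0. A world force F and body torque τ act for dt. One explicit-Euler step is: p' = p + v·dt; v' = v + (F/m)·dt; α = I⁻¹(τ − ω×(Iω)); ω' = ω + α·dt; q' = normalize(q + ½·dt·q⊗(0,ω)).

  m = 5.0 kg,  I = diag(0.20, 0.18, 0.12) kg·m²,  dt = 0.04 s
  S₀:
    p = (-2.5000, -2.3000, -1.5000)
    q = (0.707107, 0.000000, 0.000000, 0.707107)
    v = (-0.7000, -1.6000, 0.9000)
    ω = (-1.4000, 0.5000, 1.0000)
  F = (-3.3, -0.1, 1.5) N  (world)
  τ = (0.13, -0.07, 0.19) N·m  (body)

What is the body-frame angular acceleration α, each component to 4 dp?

gyro term ω×Iω = (-0.0300, -0.1120, 0.0140)
α = I⁻¹(τ − ω×Iω) = (0.8000, 0.2333, 1.4667)

α = (0.8000, 0.2333, 1.4667)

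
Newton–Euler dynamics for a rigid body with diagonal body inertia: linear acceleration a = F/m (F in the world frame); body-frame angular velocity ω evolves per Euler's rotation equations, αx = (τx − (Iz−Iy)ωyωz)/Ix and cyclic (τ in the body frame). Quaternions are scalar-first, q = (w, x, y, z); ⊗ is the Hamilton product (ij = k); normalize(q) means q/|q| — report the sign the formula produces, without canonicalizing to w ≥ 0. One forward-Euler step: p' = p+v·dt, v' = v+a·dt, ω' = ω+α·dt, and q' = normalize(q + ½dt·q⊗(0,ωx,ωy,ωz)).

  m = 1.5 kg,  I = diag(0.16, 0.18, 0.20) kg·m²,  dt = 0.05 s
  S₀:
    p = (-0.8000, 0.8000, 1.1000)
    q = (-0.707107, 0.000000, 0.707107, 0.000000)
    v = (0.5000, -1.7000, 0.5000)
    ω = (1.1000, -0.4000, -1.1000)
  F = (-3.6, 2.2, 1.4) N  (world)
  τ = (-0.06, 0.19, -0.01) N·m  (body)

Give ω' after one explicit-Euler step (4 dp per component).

ω' = (1.0785, -0.3607, -1.1003)

α = I⁻¹(τ − ω×Iω) = (-0.4300, 0.7867, -0.0060)
ω + α·dt = (1.0785, -0.3607, -1.1003)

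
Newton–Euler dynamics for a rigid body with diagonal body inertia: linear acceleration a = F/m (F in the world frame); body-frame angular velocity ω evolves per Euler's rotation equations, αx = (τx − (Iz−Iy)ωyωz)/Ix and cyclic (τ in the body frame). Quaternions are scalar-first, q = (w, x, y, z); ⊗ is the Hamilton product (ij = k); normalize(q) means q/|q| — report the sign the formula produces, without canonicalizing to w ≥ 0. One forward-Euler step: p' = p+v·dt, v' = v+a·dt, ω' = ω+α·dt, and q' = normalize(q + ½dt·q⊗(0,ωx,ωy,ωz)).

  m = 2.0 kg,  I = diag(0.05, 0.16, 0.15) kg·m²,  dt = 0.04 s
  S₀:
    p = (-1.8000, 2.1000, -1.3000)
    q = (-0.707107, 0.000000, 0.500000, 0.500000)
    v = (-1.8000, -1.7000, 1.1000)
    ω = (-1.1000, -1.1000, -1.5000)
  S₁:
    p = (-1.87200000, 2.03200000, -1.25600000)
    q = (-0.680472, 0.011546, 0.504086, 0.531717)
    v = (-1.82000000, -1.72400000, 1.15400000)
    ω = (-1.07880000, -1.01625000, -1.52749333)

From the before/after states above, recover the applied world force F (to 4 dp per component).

F = (-1.0000, -1.2000, 2.7000)

velocity change Δv = (-0.02000000, -0.02400000, 0.05400000)
m·(v₁−v₀)/dt = (-1.0000, -1.2000, 2.7000)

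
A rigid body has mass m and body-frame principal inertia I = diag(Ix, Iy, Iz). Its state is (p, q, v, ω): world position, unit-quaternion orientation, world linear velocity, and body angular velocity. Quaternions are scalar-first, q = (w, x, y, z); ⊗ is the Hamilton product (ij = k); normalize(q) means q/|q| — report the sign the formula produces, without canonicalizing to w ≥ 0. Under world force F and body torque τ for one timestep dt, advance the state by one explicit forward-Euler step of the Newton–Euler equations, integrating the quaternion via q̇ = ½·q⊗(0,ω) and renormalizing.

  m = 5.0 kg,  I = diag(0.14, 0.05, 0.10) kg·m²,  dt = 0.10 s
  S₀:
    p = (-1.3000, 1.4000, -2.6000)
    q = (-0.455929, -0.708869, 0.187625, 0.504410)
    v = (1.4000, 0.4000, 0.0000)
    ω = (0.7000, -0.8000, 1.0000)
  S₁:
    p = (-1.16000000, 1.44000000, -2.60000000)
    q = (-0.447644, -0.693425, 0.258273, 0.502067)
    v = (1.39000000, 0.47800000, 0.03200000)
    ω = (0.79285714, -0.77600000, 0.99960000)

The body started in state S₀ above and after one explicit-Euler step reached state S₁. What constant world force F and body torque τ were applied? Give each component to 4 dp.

F = (-0.5000, 3.9000, 1.6000)
τ = (0.0900, 0.0400, 0.0500)

rate change Δω = (0.09285714, 0.02400000, -0.00040000)
τ = I·(Δω/dt) + ω₀×(Iω₀) = (0.0900, 0.0400, 0.0500)
velocity change Δv = (-0.01000000, 0.07800000, 0.03200000)
F = m·Δv/dt = (-0.5000, 3.9000, 1.6000)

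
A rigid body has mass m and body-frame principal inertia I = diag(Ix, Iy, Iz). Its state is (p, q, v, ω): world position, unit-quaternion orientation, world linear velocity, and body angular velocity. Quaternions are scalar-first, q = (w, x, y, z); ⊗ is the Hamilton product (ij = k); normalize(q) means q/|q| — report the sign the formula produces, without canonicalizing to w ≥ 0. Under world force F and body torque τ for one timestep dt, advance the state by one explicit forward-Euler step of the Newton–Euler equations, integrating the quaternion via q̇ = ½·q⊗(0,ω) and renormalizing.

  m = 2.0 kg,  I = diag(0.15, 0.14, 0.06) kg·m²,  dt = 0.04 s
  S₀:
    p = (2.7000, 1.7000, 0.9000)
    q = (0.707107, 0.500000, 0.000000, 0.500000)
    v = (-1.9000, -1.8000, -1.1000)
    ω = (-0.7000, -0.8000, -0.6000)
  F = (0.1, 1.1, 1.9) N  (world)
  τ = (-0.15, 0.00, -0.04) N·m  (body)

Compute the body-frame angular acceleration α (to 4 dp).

α = (-0.7440, -0.2700, -0.5733)

precession coupling ω×(Iω) = (-0.0384, 0.0378, -0.0056)
(τ − ω×Iω)/I = (-0.7440, -0.2700, -0.5733)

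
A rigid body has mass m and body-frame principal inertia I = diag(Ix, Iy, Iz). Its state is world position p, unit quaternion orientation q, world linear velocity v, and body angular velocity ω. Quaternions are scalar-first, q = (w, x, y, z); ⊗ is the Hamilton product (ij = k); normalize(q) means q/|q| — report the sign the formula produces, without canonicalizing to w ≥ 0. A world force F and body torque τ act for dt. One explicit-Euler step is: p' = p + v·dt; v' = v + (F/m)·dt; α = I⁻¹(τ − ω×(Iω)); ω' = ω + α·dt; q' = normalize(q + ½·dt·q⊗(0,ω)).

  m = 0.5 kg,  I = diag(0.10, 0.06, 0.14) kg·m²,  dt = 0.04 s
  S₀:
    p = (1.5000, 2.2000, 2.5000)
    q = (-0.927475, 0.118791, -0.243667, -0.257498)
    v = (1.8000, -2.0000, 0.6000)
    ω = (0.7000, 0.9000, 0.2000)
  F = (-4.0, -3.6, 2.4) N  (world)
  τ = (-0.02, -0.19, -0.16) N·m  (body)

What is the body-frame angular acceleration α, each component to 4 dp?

α = (-0.3440, -3.0733, -0.9629)

precession coupling ω×(Iω) = (0.0144, -0.0056, -0.0252)
angular accel α = (-0.3440, -3.0733, -0.9629)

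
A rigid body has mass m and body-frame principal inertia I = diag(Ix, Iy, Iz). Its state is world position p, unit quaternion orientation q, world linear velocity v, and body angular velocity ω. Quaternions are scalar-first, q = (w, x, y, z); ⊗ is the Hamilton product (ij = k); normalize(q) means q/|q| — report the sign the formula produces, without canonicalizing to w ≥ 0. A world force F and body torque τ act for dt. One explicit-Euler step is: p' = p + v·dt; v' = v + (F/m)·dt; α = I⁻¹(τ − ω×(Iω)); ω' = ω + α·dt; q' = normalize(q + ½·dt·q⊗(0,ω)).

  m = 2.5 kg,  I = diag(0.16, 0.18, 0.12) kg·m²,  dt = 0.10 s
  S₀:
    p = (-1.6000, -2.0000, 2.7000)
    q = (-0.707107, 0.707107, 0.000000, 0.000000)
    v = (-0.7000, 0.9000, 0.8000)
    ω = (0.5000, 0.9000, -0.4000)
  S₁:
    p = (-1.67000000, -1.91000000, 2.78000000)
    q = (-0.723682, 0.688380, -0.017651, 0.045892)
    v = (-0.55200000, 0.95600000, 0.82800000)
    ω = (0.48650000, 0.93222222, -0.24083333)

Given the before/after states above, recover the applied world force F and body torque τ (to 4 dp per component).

ω₁ − ω₀ = (-0.01350000, 0.03222222, 0.15916667)
applied torque τ = (0.0000, 0.0500, 0.2000)
v₁ − v₀ = (0.14800000, 0.05600000, 0.02800000)
F = m·Δv/dt = (3.7000, 1.4000, 0.7000)

F = (3.7000, 1.4000, 0.7000)
τ = (0.0000, 0.0500, 0.2000)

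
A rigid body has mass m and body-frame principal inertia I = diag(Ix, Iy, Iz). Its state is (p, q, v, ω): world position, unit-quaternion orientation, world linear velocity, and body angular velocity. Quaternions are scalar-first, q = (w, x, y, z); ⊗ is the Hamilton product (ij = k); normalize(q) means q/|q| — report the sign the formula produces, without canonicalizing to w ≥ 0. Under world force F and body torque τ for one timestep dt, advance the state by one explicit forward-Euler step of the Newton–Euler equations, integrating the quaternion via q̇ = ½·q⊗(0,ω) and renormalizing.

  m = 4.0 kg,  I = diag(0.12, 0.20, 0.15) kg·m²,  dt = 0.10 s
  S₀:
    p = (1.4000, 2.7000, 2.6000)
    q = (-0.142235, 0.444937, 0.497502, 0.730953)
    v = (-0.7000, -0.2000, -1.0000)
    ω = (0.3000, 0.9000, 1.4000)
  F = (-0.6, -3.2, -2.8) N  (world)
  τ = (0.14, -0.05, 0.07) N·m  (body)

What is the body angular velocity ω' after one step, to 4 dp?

ω' = (0.4692, 0.8813, 1.4323)

precession coupling ω×(Iω) = (-0.0630, -0.0126, 0.0216)
α = I⁻¹(τ − ω×Iω) = (1.6917, -0.1870, 0.3227)
ω + α·dt = (0.4692, 0.8813, 1.4323)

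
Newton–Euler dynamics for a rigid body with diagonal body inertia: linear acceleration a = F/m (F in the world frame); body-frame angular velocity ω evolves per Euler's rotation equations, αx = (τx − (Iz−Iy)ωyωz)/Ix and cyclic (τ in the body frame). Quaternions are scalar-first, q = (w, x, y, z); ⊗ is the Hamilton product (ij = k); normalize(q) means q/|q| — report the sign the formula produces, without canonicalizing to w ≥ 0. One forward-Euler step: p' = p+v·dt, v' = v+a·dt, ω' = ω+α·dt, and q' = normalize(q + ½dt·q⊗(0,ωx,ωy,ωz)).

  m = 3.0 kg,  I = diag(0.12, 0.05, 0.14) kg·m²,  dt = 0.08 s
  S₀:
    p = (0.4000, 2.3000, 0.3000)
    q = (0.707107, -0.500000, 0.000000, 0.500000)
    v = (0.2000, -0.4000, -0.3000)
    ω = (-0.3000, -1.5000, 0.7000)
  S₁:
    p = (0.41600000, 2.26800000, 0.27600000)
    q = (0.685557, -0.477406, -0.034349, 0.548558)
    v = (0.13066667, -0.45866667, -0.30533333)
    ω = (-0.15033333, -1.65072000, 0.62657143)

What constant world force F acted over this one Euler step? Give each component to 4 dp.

v₁ − v₀ = (-0.06933333, -0.05866667, -0.00533333)
F = m·Δv/dt = (-2.6000, -2.2000, -0.2000)

F = (-2.6000, -2.2000, -0.2000)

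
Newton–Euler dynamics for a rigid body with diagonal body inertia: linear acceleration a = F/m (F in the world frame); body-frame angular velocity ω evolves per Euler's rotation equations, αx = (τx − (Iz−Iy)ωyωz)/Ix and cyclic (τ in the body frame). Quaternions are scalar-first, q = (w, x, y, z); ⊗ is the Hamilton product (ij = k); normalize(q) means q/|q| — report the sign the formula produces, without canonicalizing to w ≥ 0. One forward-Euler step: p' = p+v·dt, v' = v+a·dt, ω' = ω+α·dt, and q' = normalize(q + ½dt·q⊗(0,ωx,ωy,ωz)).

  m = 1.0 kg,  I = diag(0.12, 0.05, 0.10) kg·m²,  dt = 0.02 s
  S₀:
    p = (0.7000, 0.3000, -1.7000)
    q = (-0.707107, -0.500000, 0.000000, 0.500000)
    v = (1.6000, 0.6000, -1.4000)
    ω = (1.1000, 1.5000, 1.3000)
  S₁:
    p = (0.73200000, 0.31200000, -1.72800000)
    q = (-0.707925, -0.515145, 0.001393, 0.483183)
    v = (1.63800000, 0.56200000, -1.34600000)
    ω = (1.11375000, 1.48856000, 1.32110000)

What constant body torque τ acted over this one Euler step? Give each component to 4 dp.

Δω = ω₁−ω₀ = (0.01375000, -0.01144000, 0.02110000)
gyro term ω₀×Iω₀ = (0.0975, 0.0286, -0.1155)
applied torque τ = (0.1800, 0.0000, -0.0100)

τ = (0.1800, 0.0000, -0.0100)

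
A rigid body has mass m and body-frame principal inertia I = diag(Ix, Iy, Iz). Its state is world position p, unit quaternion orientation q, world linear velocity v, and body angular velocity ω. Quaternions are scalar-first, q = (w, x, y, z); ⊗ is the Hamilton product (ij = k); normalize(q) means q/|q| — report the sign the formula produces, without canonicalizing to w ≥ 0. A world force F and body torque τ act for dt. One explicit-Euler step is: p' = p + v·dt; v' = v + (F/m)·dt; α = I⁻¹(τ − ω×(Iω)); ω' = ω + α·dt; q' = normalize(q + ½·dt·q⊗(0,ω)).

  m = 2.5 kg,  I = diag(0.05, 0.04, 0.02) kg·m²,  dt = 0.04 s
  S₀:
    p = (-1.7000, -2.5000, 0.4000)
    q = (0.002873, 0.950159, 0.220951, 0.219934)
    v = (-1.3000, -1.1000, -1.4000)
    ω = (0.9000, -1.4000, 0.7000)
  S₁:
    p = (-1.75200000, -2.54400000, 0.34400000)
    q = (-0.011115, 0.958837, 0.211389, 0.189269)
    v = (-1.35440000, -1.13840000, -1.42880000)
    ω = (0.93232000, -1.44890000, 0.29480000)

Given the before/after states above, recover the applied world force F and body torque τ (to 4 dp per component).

F = (-3.4000, -2.4000, -1.8000)
τ = (0.0600, -0.0300, -0.1900)

ω₁ − ω₀ = (0.03232000, -0.04890000, -0.40520000)
gyro term ω₀×Iω₀ = (0.0196, 0.0189, 0.0126)
applied torque τ = (0.0600, -0.0300, -0.1900)
velocity change Δv = (-0.05440000, -0.03840000, -0.02880000)
m·(v₁−v₀)/dt = (-3.4000, -2.4000, -1.8000)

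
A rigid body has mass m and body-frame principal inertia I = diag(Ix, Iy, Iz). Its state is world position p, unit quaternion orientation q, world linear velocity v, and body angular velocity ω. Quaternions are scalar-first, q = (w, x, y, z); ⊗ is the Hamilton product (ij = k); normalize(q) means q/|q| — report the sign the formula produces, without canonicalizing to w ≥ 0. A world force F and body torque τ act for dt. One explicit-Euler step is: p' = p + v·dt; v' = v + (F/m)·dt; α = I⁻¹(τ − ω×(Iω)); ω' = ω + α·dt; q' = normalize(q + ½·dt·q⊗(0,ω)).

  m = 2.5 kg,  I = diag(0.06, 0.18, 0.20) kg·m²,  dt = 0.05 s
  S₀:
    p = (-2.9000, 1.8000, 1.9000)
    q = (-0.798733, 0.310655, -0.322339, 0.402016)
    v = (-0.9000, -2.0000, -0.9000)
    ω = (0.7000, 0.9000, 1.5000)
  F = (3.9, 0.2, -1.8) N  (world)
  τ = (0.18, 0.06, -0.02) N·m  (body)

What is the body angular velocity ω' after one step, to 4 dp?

(τ − ω×Iω)/I = (2.5500, 1.1500, -0.4780)
ω + α·dt = (0.8275, 0.9575, 1.4761)

ω' = (0.8275, 0.9575, 1.4761)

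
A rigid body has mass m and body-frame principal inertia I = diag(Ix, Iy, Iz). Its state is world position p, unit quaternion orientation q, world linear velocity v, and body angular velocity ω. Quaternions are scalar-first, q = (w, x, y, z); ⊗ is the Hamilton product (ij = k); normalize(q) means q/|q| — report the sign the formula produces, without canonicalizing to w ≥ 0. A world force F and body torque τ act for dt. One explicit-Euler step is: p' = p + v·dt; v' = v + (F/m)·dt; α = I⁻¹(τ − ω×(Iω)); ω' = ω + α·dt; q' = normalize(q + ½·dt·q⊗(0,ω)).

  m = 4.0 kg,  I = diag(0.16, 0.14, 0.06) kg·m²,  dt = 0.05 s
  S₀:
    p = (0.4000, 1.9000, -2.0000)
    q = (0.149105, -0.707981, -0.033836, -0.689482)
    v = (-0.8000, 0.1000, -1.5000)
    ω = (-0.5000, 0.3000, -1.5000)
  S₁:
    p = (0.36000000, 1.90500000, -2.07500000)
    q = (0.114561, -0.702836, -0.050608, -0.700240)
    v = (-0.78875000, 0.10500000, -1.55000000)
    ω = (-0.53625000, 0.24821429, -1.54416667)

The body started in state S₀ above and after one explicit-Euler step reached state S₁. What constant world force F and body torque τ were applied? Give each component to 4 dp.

Δω = ω₁−ω₀ = (-0.03625000, -0.05178571, -0.04416667)
gyro term ω₀×Iω₀ = (0.0360, 0.0750, 0.0030)
applied torque τ = (-0.0800, -0.0700, -0.0500)
velocity change Δv = (0.01125000, 0.00500000, -0.05000000)
m·(v₁−v₀)/dt = (0.9000, 0.4000, -4.0000)

F = (0.9000, 0.4000, -4.0000)
τ = (-0.0800, -0.0700, -0.0500)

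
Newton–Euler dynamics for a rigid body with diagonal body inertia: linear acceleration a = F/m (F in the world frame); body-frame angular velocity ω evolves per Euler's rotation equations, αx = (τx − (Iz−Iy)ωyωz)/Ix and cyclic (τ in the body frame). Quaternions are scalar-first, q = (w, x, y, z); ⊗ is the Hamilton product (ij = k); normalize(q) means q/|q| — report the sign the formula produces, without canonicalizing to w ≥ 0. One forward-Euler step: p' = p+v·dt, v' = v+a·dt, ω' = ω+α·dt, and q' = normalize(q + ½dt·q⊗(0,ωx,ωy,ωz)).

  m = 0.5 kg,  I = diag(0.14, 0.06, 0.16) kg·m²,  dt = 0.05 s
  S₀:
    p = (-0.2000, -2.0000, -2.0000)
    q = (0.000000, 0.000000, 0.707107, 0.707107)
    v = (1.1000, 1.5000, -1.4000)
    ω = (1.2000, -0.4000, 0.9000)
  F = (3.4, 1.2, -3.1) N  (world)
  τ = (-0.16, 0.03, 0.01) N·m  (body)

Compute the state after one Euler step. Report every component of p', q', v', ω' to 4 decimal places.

p' = (-0.1450, -1.9250, -2.0700)
q' = (-0.0088, 0.0230, 0.7278, 0.6854)
v' = (1.4400, 1.6200, -1.7100)
ω' = (1.1557, -0.3570, 0.8911)

new position p' = (-0.1450, -1.9250, -2.0700)
new velocity v' = (1.4400, 1.6200, -1.7100)
ω×(Iω) gyroscopic = (-0.0360, -0.0216, 0.0384)
α = I⁻¹(τ − ω×Iω) = (-0.8857, 0.8600, -0.1775)
new body rate ω' = (1.1557, -0.3570, 0.8911)
q⊗(0,ω) = (-0.3535535, 0.9192391, 0.8485284, -0.8485284)
q + ½dt·q⊗(0,ω), renormalized = (-0.0088, 0.0230, 0.7278, 0.6854)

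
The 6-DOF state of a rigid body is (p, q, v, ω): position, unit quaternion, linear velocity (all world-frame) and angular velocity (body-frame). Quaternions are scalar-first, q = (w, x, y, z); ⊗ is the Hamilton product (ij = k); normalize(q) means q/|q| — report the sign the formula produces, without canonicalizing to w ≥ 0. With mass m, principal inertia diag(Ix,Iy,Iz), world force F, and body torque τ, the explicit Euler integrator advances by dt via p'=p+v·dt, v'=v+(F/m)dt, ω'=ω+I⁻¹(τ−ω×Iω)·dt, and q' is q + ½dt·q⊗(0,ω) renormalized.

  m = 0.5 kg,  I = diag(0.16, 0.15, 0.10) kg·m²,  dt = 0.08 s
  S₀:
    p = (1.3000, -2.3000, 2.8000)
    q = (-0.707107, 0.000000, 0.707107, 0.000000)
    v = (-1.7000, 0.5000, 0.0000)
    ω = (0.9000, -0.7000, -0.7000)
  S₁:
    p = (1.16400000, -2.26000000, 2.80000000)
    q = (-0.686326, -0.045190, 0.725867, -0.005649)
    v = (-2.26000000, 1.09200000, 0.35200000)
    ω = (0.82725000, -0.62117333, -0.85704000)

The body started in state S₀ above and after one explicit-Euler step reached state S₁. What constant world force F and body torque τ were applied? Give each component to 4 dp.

F = (-3.5000, 3.7000, 2.2000)
τ = (-0.1700, 0.1100, -0.1900)

velocity change Δv = (-0.56000000, 0.59200000, 0.35200000)
F = m·Δv/dt = (-3.5000, 3.7000, 2.2000)
rate change Δω = (-0.07275000, 0.07882667, -0.15704000)
applied torque τ = (-0.1700, 0.1100, -0.1900)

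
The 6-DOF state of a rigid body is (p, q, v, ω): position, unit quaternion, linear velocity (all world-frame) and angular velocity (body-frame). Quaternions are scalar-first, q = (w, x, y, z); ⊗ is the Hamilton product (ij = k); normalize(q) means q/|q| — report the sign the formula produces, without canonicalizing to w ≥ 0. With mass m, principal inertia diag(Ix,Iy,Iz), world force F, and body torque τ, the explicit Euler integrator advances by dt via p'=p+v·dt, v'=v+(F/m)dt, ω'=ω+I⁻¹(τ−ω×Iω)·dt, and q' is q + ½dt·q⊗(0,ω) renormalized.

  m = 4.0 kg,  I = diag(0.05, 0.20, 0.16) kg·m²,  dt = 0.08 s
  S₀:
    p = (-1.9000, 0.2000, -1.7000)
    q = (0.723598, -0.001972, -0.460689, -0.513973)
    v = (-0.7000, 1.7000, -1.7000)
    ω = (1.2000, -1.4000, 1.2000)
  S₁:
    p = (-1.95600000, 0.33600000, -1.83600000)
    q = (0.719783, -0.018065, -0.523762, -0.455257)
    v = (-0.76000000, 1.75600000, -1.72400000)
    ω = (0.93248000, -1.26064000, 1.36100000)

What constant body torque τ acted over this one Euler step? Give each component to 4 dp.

ω₁ − ω₀ = (-0.26752000, 0.13936000, 0.16100000)
applied torque τ = (-0.1000, 0.1900, 0.0700)

τ = (-0.1000, 0.1900, 0.0700)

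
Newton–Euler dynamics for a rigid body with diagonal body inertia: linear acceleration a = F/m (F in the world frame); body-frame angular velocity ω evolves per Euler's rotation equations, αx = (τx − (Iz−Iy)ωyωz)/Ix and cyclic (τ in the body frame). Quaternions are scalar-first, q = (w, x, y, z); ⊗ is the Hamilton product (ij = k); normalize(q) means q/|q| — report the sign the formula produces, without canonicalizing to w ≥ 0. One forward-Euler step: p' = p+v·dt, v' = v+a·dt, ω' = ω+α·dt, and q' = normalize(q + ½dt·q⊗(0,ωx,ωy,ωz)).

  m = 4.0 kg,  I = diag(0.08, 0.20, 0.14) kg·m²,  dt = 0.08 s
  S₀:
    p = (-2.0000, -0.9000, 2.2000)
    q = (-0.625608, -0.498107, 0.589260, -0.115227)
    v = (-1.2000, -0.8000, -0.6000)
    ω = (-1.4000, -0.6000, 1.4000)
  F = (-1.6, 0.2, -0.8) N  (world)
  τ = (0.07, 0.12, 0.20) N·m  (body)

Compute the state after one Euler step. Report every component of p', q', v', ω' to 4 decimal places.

α = I⁻¹(τ − ω×Iω) = (0.2450, 0.0120, 0.7086)
ω' = ω + α·dt = (-1.3804, -0.5990, 1.4567)
q⊗(0,ω) = (-0.1824760, 1.6316790, 1.2340324, 0.2479770)
q + ½dt·q⊗(0,ω), renormalized = (-0.6308, -0.4314, 0.6364, -0.1049)
p' = p + v·dt = (-2.0960, -0.9640, 2.1520)
new velocity v' = (-1.2320, -0.7960, -0.6160)

p' = (-2.0960, -0.9640, 2.1520)
q' = (-0.6308, -0.4314, 0.6364, -0.1049)
v' = (-1.2320, -0.7960, -0.6160)
ω' = (-1.3804, -0.5990, 1.4567)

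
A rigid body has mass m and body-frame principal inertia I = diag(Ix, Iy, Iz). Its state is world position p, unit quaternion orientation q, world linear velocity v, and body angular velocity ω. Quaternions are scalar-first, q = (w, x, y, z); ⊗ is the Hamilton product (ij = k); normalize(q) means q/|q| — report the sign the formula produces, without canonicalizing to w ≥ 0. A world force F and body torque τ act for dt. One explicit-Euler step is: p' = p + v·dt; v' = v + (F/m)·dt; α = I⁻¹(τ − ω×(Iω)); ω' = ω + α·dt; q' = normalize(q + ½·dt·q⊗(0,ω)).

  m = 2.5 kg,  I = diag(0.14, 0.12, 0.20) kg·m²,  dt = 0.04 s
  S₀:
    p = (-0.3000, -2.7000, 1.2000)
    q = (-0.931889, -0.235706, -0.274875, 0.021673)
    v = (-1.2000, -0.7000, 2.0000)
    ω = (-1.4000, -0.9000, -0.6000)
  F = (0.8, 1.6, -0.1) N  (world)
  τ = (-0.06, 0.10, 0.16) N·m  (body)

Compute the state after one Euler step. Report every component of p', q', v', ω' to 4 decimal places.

p' = (-0.3480, -2.7280, 1.2800)
q' = (-0.9426, -0.2058, -0.2614, 0.0294)
v' = (-1.1872, -0.6744, 1.9984)
ω' = (-1.4295, -0.8499, -0.5630)

gyro term ω×Iω = (0.0432, -0.0504, -0.0252)
angular accel α = (-0.7371, 1.2533, 0.9260)
new body rate ω' = (-1.4295, -0.8499, -0.5630)
q⊗(0,ω) = (-0.5643721, 1.4890753, 0.6669343, 0.3864438)
updated quaternion q' = (-0.9426, -0.2058, -0.2614, 0.0294)
p' = p + v·dt = (-0.3480, -2.7280, 1.2800)
new velocity v' = (-1.1872, -0.6744, 1.9984)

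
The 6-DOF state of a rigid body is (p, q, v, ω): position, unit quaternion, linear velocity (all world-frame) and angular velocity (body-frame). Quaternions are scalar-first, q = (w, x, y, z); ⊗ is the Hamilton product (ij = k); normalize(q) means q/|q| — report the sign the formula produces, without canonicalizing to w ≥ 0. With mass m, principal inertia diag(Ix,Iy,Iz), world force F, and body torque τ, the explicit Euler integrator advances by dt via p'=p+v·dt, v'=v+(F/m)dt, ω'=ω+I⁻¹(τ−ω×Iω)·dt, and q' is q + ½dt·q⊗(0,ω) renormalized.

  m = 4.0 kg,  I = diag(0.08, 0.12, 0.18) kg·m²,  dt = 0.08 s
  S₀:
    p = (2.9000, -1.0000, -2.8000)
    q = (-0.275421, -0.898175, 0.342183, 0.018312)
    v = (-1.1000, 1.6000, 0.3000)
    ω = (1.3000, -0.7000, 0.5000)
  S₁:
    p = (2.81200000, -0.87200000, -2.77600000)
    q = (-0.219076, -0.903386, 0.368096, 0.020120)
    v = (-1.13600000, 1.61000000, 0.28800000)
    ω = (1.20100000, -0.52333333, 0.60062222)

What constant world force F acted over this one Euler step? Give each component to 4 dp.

F = (-1.8000, 0.5000, -0.6000)

v₁ − v₀ = (-0.03600000, 0.01000000, -0.01200000)
F = m·Δv/dt = (-1.8000, 0.5000, -0.6000)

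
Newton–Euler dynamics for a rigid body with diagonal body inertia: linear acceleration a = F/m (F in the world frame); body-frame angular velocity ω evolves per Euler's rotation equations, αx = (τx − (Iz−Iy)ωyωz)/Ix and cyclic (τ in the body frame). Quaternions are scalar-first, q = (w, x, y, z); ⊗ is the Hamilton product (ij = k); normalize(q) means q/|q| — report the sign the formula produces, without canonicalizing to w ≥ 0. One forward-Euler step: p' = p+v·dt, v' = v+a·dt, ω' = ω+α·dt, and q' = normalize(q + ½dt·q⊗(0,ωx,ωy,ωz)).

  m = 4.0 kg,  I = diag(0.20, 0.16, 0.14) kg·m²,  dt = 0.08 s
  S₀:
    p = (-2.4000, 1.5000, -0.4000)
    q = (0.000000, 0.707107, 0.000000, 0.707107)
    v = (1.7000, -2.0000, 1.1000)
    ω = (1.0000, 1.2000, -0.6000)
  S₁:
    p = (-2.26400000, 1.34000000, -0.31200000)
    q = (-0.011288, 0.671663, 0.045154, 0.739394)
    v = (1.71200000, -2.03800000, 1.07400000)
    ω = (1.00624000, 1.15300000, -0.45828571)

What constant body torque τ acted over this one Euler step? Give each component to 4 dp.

τ = (0.0300, -0.1300, 0.2000)

rate change Δω = (0.00624000, -0.04700000, 0.14171429)
τ = I·(Δω/dt) + ω₀×(Iω₀) = (0.0300, -0.1300, 0.2000)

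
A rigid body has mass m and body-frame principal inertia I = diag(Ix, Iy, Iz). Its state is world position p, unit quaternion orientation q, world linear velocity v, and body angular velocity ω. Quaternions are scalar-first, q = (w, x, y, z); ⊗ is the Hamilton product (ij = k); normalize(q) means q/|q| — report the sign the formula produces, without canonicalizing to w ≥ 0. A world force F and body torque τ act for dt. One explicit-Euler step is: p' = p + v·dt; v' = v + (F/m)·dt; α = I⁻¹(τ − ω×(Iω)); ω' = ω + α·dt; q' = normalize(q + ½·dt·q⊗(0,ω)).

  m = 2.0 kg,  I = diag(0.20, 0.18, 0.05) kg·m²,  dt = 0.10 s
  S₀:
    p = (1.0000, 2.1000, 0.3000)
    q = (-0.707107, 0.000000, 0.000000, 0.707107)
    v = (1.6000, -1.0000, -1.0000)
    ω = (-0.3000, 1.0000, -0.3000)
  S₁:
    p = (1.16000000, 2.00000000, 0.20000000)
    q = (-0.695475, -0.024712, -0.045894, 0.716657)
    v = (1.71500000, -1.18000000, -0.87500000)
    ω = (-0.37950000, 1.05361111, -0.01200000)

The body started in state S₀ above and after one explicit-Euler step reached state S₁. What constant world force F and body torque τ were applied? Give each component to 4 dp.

velocity change Δv = (0.11500000, -0.18000000, 0.12500000)
F = m·Δv/dt = (2.3000, -3.6000, 2.5000)
rate change Δω = (-0.07950000, 0.05361111, 0.28800000)
ω₀×(Iω₀) = (0.0390, 0.0135, 0.0060)
applied torque τ = (-0.1200, 0.1100, 0.1500)

F = (2.3000, -3.6000, 2.5000)
τ = (-0.1200, 0.1100, 0.1500)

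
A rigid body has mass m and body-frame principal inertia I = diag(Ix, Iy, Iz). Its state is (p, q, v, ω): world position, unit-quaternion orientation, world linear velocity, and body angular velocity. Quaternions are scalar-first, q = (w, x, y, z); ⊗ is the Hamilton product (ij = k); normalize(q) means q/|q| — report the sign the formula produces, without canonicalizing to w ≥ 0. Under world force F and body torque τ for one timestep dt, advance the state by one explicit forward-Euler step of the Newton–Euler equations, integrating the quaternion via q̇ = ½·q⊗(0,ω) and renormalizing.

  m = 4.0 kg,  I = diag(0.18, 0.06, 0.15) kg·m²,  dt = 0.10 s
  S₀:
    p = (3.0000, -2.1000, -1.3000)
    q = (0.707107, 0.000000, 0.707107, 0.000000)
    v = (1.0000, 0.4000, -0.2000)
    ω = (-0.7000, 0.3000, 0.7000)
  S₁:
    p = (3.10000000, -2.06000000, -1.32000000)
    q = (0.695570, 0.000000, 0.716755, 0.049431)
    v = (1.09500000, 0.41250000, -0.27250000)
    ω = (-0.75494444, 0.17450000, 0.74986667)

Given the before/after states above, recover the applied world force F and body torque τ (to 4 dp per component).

F = (3.8000, 0.5000, -2.9000)
τ = (-0.0800, -0.0900, 0.1000)

v₁ − v₀ = (0.09500000, 0.01250000, -0.07250000)
applied force F = (3.8000, 0.5000, -2.9000)
ω₁ − ω₀ = (-0.05494444, -0.12550000, 0.04986667)
ω₀×(Iω₀) = (0.0189, -0.0147, 0.0252)
applied torque τ = (-0.0800, -0.0900, 0.1000)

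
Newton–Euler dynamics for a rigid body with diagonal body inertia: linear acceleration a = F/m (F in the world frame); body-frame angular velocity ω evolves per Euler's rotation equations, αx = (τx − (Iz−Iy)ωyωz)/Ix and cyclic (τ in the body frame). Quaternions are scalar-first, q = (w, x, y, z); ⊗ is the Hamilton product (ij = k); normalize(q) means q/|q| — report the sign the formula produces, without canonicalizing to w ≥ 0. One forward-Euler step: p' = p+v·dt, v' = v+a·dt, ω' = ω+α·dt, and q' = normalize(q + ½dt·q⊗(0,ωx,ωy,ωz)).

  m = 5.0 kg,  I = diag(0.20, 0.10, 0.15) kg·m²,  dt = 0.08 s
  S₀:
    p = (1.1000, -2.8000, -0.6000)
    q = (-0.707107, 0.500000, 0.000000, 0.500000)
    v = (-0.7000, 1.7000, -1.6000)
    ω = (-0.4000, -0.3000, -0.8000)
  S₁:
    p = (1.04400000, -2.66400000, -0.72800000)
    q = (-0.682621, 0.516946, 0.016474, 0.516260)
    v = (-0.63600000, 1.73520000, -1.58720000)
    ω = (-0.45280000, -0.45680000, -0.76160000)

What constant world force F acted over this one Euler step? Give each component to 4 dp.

F = (4.0000, 2.2000, 0.8000)

velocity change Δv = (0.06400000, 0.03520000, 0.01280000)
F = m·Δv/dt = (4.0000, 2.2000, 0.8000)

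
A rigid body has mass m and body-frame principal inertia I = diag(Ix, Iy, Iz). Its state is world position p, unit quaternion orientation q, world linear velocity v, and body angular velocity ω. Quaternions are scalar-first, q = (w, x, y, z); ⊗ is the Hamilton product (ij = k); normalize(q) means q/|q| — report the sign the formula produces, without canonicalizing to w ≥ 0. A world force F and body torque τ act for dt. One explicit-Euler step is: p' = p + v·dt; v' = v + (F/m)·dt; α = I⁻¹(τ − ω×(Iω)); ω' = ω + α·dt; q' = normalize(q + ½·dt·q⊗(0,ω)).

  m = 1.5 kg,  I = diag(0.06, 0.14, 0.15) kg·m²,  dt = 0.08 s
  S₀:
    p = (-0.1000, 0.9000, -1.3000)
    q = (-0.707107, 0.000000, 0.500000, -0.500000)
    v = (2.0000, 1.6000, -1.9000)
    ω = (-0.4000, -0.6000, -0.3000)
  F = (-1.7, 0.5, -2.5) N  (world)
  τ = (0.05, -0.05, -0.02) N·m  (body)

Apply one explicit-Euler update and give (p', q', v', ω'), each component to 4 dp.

p' = p + v·dt = (0.0600, 1.0280, -1.4520)
v + (F/m)dt = (1.9093, 1.6267, -2.0333)
precession coupling ω×(Iω) = (0.0018, -0.0108, 0.0192)
α = I⁻¹(τ − ω×Iω) = (0.8033, -0.2800, -0.2613)
ω + α·dt = (-0.3357, -0.6224, -0.3209)
q⊗(0,ω) = (0.1500000, -0.1671572, 0.6242642, 0.4121321)
q + ½dt·q⊗(0,ω), renormalized = (-0.7008, -0.0067, 0.5247, -0.4833)

p' = (0.0600, 1.0280, -1.4520)
q' = (-0.7008, -0.0067, 0.5247, -0.4833)
v' = (1.9093, 1.6267, -2.0333)
ω' = (-0.3357, -0.6224, -0.3209)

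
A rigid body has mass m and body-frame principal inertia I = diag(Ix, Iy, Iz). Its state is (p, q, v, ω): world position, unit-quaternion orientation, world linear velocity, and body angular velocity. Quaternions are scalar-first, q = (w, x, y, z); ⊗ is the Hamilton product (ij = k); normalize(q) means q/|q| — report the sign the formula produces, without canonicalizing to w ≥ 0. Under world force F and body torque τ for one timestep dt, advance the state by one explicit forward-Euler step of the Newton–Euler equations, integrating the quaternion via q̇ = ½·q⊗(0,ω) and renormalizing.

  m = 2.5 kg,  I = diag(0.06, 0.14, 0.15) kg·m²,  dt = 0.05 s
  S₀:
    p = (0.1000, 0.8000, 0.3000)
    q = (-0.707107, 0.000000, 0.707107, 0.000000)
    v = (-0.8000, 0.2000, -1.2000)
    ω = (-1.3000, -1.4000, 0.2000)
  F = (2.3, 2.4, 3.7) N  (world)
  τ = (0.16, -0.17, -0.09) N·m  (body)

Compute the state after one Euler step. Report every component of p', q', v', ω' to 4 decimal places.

p' = (0.0600, 0.8100, 0.2400)
q' = (-0.6816, 0.0265, 0.7310, 0.0194)
v' = (-0.7540, 0.2480, -1.1260)
ω' = (-1.1643, -1.4691, 0.1215)

linear accel F/m = (0.9200, 0.9600, 1.4800)
p' = p + v·dt = (0.0600, 0.8100, 0.2400)
v + (F/m)dt = (-0.7540, 0.2480, -1.1260)
(τ − ω×Iω)/I = (2.7133, -1.3814, -1.5707)
ω + α·dt = (-1.1643, -1.4691, 0.1215)
Hamilton product q⊗(0,ω) = (0.9899498, 1.0606605, 0.9899498, 0.7778177)
updated quaternion q' = (-0.6816, 0.0265, 0.7310, 0.0194)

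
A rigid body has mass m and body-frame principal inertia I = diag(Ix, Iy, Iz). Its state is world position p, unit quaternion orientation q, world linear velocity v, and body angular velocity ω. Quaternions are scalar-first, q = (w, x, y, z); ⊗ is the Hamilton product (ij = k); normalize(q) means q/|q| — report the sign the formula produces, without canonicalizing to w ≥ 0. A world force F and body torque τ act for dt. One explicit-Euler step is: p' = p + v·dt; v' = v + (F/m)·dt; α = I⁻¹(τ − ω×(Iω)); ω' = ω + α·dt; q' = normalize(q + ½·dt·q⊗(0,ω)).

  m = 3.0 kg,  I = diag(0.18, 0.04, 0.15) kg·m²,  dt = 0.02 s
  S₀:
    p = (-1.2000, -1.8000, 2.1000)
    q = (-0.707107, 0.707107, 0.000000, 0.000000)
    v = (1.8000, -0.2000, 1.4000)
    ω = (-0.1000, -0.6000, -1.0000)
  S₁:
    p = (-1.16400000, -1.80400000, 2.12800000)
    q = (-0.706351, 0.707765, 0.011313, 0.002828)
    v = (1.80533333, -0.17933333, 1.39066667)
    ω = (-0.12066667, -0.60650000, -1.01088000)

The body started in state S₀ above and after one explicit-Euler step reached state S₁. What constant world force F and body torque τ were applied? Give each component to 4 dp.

ω₁ − ω₀ = (-0.02066667, -0.00650000, -0.01088000)
gyro term ω₀×Iω₀ = (0.0660, 0.0030, -0.0084)
I·α + gyro = (-0.1200, -0.0100, -0.0900)
Δv = v₁−v₀ = (0.00533333, 0.02066667, -0.00933333)
applied force F = (0.8000, 3.1000, -1.4000)

F = (0.8000, 3.1000, -1.4000)
τ = (-0.1200, -0.0100, -0.0900)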